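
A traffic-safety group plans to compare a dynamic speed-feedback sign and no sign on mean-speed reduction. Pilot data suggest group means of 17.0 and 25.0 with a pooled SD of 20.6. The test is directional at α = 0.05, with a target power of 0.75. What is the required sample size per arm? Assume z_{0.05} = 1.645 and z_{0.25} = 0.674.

Cohen's d = |M₁ − M₂| / SD_pooled = |17.0 − 25.0| / 20.6 = 8.0 / 20.6 = 0.388.
For two independent groups with equal n: n = 2·((z_{α} + z_β) / d)².
z_{α} + z_β = 1.645 + 0.674 = 2.319.
n = 2 × (2.319 / 0.388)² = 2 × 5.977² = 2 × 35.72 = 71.4.
Round up to the next whole participant.

n = 72 per group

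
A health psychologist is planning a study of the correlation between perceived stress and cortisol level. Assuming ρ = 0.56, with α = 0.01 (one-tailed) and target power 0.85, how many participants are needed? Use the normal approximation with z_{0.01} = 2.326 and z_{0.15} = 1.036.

n = 32

Fisher's z: C = ½·ln((1+r)/(1−r)) = ½·ln(3.5455) = 0.6328.
n = ((z_{α} + z_β)/C)² + 3.
(2.326 + 1.036) / 0.6328 = 3.362 / 0.6328 = 5.313.
n = 5.313² + 3 = 28.23 + 3 = 31.2.
Round up.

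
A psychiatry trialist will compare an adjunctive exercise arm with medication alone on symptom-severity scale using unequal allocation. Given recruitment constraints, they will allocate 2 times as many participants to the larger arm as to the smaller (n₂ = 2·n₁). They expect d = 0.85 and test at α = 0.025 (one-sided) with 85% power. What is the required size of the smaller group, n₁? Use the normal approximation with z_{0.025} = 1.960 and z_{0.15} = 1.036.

With allocation ratio k = n₂/n₁ = 2, Var(x̄₁−x̄₂) = σ²(1/n₁ + 1/(k·n₁)) = σ²·(k+1)/(k·n₁).
So n₁ = (1 + 1/k)·((z_{α} + z_β)/d)² = 1.500 × (2.996/0.85)².
n₁ = 1.500 × 12.42 = 18.6.
Round up: n₁ = 19, giving n₂ = 2 × 19 = 38.

n₁ = 19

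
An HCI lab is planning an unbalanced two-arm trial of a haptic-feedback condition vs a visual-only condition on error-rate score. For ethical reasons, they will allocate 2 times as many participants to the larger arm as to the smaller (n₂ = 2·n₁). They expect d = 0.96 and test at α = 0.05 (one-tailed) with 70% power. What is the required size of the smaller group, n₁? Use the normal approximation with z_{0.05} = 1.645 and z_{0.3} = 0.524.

With allocation ratio k = n₂/n₁ = 2, Var(x̄₁−x̄₂) = σ²(1/n₁ + 1/(k·n₁)) = σ²·(k+1)/(k·n₁).
So n₁ = (1 + 1/k)·((z_{α} + z_β)/d)² = 1.500 × (2.169/0.96)².
n₁ = 1.500 × 5.10 = 7.7.
Round up: n₁ = 8, giving n₂ = 2 × 8 = 16.

n₁ = 8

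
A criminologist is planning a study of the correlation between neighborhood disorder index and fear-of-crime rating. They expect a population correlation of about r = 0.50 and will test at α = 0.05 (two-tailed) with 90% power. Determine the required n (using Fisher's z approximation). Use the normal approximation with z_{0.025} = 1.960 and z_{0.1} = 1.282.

n = 38

Fisher's z: C = ½·ln((1+r)/(1−r)) = ½·ln(3.0000) = 0.5493.
n = ((z_{α/2} + z_β)/C)² + 3.
(1.960 + 1.282) / 0.5493 = 3.242 / 0.5493 = 5.902.
n = 5.902² + 3 = 34.83 + 3 = 37.8.
Round up.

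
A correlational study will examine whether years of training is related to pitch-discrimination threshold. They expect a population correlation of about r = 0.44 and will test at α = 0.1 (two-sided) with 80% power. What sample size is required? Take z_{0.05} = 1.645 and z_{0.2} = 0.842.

n = 31

Fisher's z: C = ½·ln((1+r)/(1−r)) = ½·ln(2.5714) = 0.4722.
n = ((z_{α/2} + z_β)/C)² + 3.
(1.645 + 0.842) / 0.4722 = 2.487 / 0.4722 = 5.267.
n = 5.267² + 3 = 27.74 + 3 = 30.7.
Round up.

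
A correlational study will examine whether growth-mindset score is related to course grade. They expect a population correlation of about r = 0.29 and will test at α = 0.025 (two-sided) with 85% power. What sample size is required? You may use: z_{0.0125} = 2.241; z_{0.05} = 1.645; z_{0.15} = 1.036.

Fisher's z: C = ½·ln((1+r)/(1−r)) = ½·ln(1.8169) = 0.2986.
n = ((z_{α/2} + z_β)/C)² + 3.
(2.241 + 1.036) / 0.2986 = 3.277 / 0.2986 = 10.975.
n = 10.975² + 3 = 120.44 + 3 = 123.4.
Round up.

n = 124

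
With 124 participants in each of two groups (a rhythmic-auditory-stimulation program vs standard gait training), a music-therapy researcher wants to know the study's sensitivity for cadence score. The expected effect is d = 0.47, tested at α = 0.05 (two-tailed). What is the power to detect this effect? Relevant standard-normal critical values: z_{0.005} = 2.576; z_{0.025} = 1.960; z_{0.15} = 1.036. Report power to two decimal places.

power ≈ 0.96

For two equal groups, power = Φ(d·√(n/2) − z_{α/2}).
d·√(n/2) = 0.47 × √(124/2) = 0.47 × 7.874 = 3.701.
z_β = 3.701 − 1.960 = 1.741.
Power = Φ(1.741) = 0.959.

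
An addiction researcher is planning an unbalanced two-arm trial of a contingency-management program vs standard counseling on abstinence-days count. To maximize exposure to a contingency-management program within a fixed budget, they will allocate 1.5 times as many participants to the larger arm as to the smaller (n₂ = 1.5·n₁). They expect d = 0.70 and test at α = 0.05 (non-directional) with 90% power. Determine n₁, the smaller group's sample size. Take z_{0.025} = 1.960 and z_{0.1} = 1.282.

n₁ = 36

With allocation ratio k = n₂/n₁ = 1.5, Var(x̄₁−x̄₂) = σ²(1/n₁ + 1/(k·n₁)) = σ²·(k+1)/(k·n₁).
So n₁ = (1 + 1/k)·((z_{α/2} + z_β)/d)² = 1.667 × (3.242/0.70)².
n₁ = 1.667 × 21.45 = 35.8.
Round up: n₁ = 36, giving n₂ = 1.5 × 36 = 54.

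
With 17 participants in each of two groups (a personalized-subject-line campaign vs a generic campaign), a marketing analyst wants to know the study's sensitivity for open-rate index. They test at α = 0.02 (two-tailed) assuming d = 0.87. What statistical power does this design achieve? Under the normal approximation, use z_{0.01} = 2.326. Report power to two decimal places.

power ≈ 0.58

For two equal groups, power = Φ(d·√(n/2) − z_{α/2}).
d·√(n/2) = 0.87 × √(17/2) = 0.87 × 2.915 = 2.536.
z_β = 2.536 − 2.326 = 0.210.
Power = Φ(0.210) = 0.583.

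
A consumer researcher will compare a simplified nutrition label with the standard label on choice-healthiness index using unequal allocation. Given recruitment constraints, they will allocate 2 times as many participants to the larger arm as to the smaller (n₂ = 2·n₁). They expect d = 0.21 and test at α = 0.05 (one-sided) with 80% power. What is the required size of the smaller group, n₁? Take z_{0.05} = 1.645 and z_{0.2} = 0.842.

n₁ = 211

With allocation ratio k = n₂/n₁ = 2, Var(x̄₁−x̄₂) = σ²(1/n₁ + 1/(k·n₁)) = σ²·(k+1)/(k·n₁).
So n₁ = (1 + 1/k)·((z_{α} + z_β)/d)² = 1.500 × (2.487/0.21)².
n₁ = 1.500 × 140.25 = 210.4.
Round up: n₁ = 211, giving n₂ = 2 × 211 = 422.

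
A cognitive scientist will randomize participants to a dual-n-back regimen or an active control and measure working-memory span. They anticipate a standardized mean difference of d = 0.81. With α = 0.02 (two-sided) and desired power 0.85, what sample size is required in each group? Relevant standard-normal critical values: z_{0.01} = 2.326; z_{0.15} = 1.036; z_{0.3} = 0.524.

n = 35 per group

For two independent groups with equal n: n = 2·((z_{α/2} + z_β) / d)².
z_{α/2} + z_β = 2.326 + 1.036 = 3.362.
n = 2 × (3.362 / 0.81)² = 2 × 4.151² = 2 × 17.23 = 34.5.
Round up to the next whole participant.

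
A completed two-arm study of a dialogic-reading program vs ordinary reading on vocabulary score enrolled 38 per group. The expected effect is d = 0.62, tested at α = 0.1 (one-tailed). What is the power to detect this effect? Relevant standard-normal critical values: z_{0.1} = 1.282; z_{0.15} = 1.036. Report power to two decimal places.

For two equal groups, power = Φ(d·√(n/2) − z_{α}).
d·√(n/2) = 0.62 × √(38/2) = 0.62 × 4.359 = 2.703.
z_β = 2.703 − 1.282 = 1.421.
Power = Φ(1.421) = 0.922.

power ≈ 0.92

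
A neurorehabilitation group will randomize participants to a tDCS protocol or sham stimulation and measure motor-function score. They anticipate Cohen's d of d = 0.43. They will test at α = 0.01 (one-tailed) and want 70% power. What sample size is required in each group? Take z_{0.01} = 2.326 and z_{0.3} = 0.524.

n = 88 per group

For two independent groups with equal n: n = 2·((z_{α} + z_β) / d)².
z_{α} + z_β = 2.326 + 0.524 = 2.850.
n = 2 × (2.850 / 0.43)² = 2 × 6.628² = 2 × 43.93 = 87.9.
Round up to the next whole participant.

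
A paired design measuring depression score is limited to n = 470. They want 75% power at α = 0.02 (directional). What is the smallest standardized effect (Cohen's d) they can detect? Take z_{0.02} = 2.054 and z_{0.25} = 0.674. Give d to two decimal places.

For a single sample (or paired design) of n = 470: d_min = (z_{α} + z_β)/√n.
z-sum = 2.054 + 0.674 = 2.728.
d_min = 2.728 / √470 = 2.728 / 21.679 = 0.126.

d_min ≈ 0.13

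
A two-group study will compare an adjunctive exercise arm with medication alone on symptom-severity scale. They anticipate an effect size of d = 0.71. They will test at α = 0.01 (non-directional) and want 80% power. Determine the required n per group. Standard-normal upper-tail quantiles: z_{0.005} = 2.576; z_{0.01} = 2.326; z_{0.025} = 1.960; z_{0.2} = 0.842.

n = 47 per group

For two independent groups with equal n: n = 2·((z_{α/2} + z_β) / d)².
z_{α/2} + z_β = 2.576 + 0.842 = 3.418.
n = 2 × (3.418 / 0.71)² = 2 × 4.814² = 2 × 23.18 = 46.4.
Round up to the next whole participant.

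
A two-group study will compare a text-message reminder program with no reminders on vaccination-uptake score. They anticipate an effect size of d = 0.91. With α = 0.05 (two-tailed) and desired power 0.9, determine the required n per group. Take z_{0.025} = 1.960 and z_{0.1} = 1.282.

n = 26 per group

For two independent groups with equal n: n = 2·((z_{α/2} + z_β) / d)².
z_{α/2} + z_β = 1.960 + 1.282 = 3.242.
n = 2 × (3.242 / 0.91)² = 2 × 3.563² = 2 × 12.69 = 25.4.
Round up to the next whole participant.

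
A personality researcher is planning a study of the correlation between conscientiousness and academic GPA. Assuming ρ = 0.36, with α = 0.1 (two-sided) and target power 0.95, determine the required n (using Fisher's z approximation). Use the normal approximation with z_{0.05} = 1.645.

n = 80

Fisher's z: C = ½·ln((1+r)/(1−r)) = ½·ln(2.1250) = 0.3769.
n = ((z_{α/2} + z_β)/C)² + 3.
(1.645 + 1.645) / 0.3769 = 3.290 / 0.3769 = 8.729.
n = 8.729² + 3 = 76.20 + 3 = 79.2.
Round up.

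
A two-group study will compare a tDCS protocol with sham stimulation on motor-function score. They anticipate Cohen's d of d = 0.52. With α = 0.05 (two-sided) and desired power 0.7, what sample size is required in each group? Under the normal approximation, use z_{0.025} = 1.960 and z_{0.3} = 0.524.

For two independent groups with equal n: n = 2·((z_{α/2} + z_β) / d)².
z_{α/2} + z_β = 1.960 + 0.524 = 2.484.
n = 2 × (2.484 / 0.52)² = 2 × 4.777² = 2 × 22.82 = 45.6.
Round up to the next whole participant.

n = 46 per group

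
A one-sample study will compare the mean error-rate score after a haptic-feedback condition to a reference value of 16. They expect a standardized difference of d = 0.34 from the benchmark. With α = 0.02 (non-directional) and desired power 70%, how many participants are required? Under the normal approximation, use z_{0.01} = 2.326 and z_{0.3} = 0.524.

For a one-sample test: n = ((z_{α/2} + z_β) / d)².
z_{α/2} + z_β = 2.326 + 0.524 = 2.850.
n = (2.850 / 0.34)² = 8.382² = 70.26.
Round up.

n = 71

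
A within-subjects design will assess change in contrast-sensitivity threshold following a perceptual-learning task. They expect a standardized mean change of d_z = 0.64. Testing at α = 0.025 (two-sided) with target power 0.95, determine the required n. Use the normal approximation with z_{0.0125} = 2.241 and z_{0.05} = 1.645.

For a paired (one-sample on differences) test: n = ((z_{α/2} + z_β) / d)².
z_{α/2} + z_β = 2.241 + 1.645 = 3.886.
n = (3.886 / 0.64)² = 6.072² = 36.87.
Round up.

n = 37 pairs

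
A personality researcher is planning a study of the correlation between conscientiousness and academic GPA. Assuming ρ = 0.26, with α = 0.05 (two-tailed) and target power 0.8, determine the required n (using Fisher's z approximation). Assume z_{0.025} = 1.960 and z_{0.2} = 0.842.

Fisher's z: C = ½·ln((1+r)/(1−r)) = ½·ln(1.7027) = 0.2661.
n = ((z_{α/2} + z_β)/C)² + 3.
(1.960 + 0.842) / 0.2661 = 2.802 / 0.2661 = 10.530.
n = 10.530² + 3 = 110.88 + 3 = 113.9.
Round up.

n = 114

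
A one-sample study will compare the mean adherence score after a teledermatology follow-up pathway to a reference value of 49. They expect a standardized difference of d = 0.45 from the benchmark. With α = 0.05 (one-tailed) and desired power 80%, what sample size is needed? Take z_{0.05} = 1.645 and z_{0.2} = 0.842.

For a one-sample test: n = ((z_{α} + z_β) / d)².
z_{α} + z_β = 1.645 + 0.842 = 2.487.
n = (2.487 / 0.45)² = 5.527² = 30.54.
Round up.

n = 31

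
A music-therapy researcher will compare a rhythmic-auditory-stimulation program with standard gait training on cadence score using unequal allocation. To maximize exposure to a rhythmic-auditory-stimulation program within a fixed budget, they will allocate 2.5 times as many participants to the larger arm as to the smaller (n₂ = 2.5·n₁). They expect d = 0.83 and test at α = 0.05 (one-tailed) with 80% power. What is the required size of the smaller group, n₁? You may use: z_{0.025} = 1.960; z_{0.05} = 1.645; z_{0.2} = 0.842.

n₁ = 13

With allocation ratio k = n₂/n₁ = 2.5, Var(x̄₁−x̄₂) = σ²(1/n₁ + 1/(k·n₁)) = σ²·(k+1)/(k·n₁).
So n₁ = (1 + 1/k)·((z_{α} + z_β)/d)² = 1.400 × (2.487/0.83)².
n₁ = 1.400 × 8.98 = 12.6.
Round up: n₁ = 13, giving n₂ = ⌈2.5 × 13⌉ = ⌈32.5⌉ = 33.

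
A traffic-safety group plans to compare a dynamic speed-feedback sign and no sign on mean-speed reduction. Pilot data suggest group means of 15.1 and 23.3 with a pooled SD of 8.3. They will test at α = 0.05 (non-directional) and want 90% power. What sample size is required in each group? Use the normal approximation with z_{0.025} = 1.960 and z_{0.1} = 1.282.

n = 22 per group

Cohen's d = |M₁ − M₂| / SD_pooled = |15.1 − 23.3| / 8.3 = 8.2 / 8.3 = 0.988.
For two independent groups with equal n: n = 2·((z_{α/2} + z_β) / d)².
z_{α/2} + z_β = 1.960 + 1.282 = 3.242.
n = 2 × (3.242 / 0.988)² = 2 × 3.281² = 2 × 10.77 = 21.5.
Round up to the next whole participant.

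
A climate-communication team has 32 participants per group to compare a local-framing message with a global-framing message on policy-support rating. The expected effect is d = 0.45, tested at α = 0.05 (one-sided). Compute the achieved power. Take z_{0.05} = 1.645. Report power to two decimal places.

For two equal groups, power = Φ(d·√(n/2) − z_{α}).
d·√(n/2) = 0.45 × √(32/2) = 0.45 × 4.000 = 1.800.
z_β = 1.800 − 1.645 = 0.155.
Power = Φ(0.155) = 0.562.

power ≈ 0.56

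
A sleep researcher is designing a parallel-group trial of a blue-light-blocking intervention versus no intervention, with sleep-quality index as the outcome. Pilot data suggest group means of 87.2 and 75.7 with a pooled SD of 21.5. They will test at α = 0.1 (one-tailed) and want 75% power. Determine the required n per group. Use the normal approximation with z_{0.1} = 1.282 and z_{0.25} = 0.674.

Cohen's d = |M₁ − M₂| / SD_pooled = |87.2 − 75.7| / 21.5 = 11.5 / 21.5 = 0.535.
For two independent groups with equal n: n = 2·((z_{α} + z_β) / d)².
z_{α} + z_β = 1.282 + 0.674 = 1.956.
n = 2 × (1.956 / 0.535)² = 2 × 3.656² = 2 × 13.37 = 26.7.
Round up to the next whole participant.

n = 27 per group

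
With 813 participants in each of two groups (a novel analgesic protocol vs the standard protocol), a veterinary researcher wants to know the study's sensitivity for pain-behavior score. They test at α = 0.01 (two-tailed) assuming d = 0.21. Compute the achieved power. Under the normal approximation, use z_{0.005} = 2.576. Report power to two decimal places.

power ≈ 0.95

For two equal groups, power = Φ(d·√(n/2) − z_{α/2}).
d·√(n/2) = 0.21 × √(813/2) = 0.21 × 20.162 = 4.234.
z_β = 4.234 − 2.576 = 1.658.
Power = Φ(1.658) = 0.951.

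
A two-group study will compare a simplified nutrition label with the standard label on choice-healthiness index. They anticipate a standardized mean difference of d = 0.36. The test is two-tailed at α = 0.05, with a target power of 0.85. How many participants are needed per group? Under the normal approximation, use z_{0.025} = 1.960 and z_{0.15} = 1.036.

n = 139 per group

For two independent groups with equal n: n = 2·((z_{α/2} + z_β) / d)².
z_{α/2} + z_β = 1.960 + 1.036 = 2.996.
n = 2 × (2.996 / 0.36)² = 2 × 8.322² = 2 × 69.26 = 138.5.
Round up to the next whole participant.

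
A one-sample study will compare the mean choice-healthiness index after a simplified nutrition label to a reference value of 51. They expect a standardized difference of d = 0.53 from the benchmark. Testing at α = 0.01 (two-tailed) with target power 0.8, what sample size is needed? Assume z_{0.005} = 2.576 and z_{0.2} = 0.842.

For a one-sample test: n = ((z_{α/2} + z_β) / d)².
z_{α/2} + z_β = 2.576 + 0.842 = 3.418.
n = (3.418 / 0.53)² = 6.449² = 41.59.
Round up.

n = 42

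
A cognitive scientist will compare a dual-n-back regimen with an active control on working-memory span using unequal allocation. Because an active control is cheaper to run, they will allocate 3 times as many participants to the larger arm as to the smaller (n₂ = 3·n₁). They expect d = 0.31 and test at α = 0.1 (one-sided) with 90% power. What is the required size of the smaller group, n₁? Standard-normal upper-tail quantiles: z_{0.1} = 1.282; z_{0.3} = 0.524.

With allocation ratio k = n₂/n₁ = 3, Var(x̄₁−x̄₂) = σ²(1/n₁ + 1/(k·n₁)) = σ²·(k+1)/(k·n₁).
So n₁ = (1 + 1/k)·((z_{α} + z_β)/d)² = 1.333 × (2.564/0.31)².
n₁ = 1.333 × 68.41 = 91.2.
Round up: n₁ = 92, giving n₂ = 3 × 92 = 276.

n₁ = 92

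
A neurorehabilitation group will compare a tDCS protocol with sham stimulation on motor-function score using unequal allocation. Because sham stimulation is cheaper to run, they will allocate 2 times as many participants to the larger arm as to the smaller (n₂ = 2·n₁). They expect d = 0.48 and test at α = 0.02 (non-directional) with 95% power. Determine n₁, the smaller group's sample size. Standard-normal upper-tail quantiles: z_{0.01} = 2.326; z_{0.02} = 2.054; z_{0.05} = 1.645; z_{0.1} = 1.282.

n₁ = 103

With allocation ratio k = n₂/n₁ = 2, Var(x̄₁−x̄₂) = σ²(1/n₁ + 1/(k·n₁)) = σ²·(k+1)/(k·n₁).
So n₁ = (1 + 1/k)·((z_{α/2} + z_β)/d)² = 1.500 × (3.971/0.48)².
n₁ = 1.500 × 68.44 = 102.7.
Round up: n₁ = 103, giving n₂ = 2 × 103 = 206.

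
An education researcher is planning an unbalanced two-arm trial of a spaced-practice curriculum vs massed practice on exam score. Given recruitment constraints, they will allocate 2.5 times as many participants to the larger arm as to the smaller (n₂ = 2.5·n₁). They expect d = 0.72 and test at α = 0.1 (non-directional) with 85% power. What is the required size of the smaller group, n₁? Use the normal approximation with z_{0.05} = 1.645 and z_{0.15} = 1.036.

With allocation ratio k = n₂/n₁ = 2.5, Var(x̄₁−x̄₂) = σ²(1/n₁ + 1/(k·n₁)) = σ²·(k+1)/(k·n₁).
So n₁ = (1 + 1/k)·((z_{α/2} + z_β)/d)² = 1.400 × (2.681/0.72)².
n₁ = 1.400 × 13.87 = 19.4.
Round up: n₁ = 20, giving n₂ = 2.5 × 20 = 50.

n₁ = 20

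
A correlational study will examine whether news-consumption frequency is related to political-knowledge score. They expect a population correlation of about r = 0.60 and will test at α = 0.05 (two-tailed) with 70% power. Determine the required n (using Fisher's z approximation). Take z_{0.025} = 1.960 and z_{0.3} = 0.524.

n = 16

Fisher's z: C = ½·ln((1+r)/(1−r)) = ½·ln(4.0000) = 0.6931.
n = ((z_{α/2} + z_β)/C)² + 3.
(1.960 + 0.524) / 0.6931 = 2.484 / 0.6931 = 3.584.
n = 3.584² + 3 = 12.84 + 3 = 15.8.
Round up.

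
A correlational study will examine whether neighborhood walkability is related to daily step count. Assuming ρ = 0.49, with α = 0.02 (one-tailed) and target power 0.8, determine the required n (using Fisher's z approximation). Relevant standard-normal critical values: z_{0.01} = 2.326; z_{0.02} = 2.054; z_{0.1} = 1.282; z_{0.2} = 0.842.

n = 33

Fisher's z: C = ½·ln((1+r)/(1−r)) = ½·ln(2.9216) = 0.5361.
n = ((z_{α} + z_β)/C)² + 3.
(2.054 + 0.842) / 0.5361 = 2.896 / 0.5361 = 5.402.
n = 5.402² + 3 = 29.18 + 3 = 32.2.
Round up.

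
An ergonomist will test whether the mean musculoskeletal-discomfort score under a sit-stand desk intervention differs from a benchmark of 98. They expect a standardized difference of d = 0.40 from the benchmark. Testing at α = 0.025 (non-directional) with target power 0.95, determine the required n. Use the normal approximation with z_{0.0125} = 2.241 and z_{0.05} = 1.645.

n = 95

For a one-sample test: n = ((z_{α/2} + z_β) / d)².
z_{α/2} + z_β = 2.241 + 1.645 = 3.886.
n = (3.886 / 0.40)² = 9.715² = 94.38.
Round up.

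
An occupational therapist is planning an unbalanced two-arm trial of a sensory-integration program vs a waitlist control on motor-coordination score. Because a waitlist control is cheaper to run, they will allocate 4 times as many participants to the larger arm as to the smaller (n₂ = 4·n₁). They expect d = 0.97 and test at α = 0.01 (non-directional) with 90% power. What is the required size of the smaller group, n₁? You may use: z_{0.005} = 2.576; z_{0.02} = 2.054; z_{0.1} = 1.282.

With allocation ratio k = n₂/n₁ = 4, Var(x̄₁−x̄₂) = σ²(1/n₁ + 1/(k·n₁)) = σ²·(k+1)/(k·n₁).
So n₁ = (1 + 1/k)·((z_{α/2} + z_β)/d)² = 1.250 × (3.858/0.97)².
n₁ = 1.250 × 15.82 = 19.8.
Round up: n₁ = 20, giving n₂ = 4 × 20 = 80.

n₁ = 20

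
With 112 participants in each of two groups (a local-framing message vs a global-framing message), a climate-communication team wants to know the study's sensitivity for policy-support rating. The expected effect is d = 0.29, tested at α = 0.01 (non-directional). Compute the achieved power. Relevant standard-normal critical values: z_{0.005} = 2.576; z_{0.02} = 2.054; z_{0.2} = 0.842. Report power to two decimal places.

power ≈ 0.34

For two equal groups, power = Φ(d·√(n/2) − z_{α/2}).
d·√(n/2) = 0.29 × √(112/2) = 0.29 × 7.483 = 2.170.
z_β = 2.170 − 2.576 = -0.406.
Power = Φ(-0.406) = 0.342.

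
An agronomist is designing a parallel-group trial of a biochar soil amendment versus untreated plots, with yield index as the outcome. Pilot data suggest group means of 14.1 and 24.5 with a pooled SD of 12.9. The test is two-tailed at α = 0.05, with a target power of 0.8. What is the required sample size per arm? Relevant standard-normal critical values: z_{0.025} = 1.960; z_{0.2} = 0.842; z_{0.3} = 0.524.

n = 25 per group

Cohen's d = |M₁ − M₂| / SD_pooled = |14.1 − 24.5| / 12.9 = 10.4 / 12.9 = 0.806.
For two independent groups with equal n: n = 2·((z_{α/2} + z_β) / d)².
z_{α/2} + z_β = 1.960 + 0.842 = 2.802.
n = 2 × (2.802 / 0.806)² = 2 × 3.476² = 2 × 12.09 = 24.2.
Round up to the next whole participant.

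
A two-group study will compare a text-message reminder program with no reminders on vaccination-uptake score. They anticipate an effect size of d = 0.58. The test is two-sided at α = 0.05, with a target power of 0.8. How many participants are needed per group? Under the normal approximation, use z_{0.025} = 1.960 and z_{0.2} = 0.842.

For two independent groups with equal n: n = 2·((z_{α/2} + z_β) / d)².
z_{α/2} + z_β = 1.960 + 0.842 = 2.802.
n = 2 × (2.802 / 0.58)² = 2 × 4.831² = 2 × 23.34 = 46.7.
Round up to the next whole participant.

n = 47 per group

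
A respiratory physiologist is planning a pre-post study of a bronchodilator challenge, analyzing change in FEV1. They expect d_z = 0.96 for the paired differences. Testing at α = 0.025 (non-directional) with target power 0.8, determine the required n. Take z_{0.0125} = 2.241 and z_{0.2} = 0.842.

n = 11 pairs

For a paired (one-sample on differences) test: n = ((z_{α/2} + z_β) / d)².
z_{α/2} + z_β = 2.241 + 0.842 = 3.083.
n = (3.083 / 0.96)² = 3.211² = 10.31.
Round up.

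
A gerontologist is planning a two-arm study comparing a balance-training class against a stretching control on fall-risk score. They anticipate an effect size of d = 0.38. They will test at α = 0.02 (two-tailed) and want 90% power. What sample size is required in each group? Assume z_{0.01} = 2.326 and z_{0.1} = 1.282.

For two independent groups with equal n: n = 2·((z_{α/2} + z_β) / d)².
z_{α/2} + z_β = 2.326 + 1.282 = 3.608.
n = 2 × (3.608 / 0.38)² = 2 × 9.495² = 2 × 90.15 = 180.3.
Round up to the next whole participant.

n = 181 per group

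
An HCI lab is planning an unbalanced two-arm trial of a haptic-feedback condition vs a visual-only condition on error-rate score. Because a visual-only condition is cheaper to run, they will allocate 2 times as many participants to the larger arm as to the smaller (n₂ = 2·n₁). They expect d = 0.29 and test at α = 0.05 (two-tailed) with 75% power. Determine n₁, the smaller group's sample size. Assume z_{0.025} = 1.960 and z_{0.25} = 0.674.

n₁ = 124

With allocation ratio k = n₂/n₁ = 2, Var(x̄₁−x̄₂) = σ²(1/n₁ + 1/(k·n₁)) = σ²·(k+1)/(k·n₁).
So n₁ = (1 + 1/k)·((z_{α/2} + z_β)/d)² = 1.500 × (2.634/0.29)².
n₁ = 1.500 × 82.50 = 123.7.
Round up: n₁ = 124, giving n₂ = 2 × 124 = 248.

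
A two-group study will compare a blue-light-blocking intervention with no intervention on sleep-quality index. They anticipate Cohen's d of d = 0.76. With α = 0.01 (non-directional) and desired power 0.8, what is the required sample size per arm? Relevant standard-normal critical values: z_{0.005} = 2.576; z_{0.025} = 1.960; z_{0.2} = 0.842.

For two independent groups with equal n: n = 2·((z_{α/2} + z_β) / d)².
z_{α/2} + z_β = 2.576 + 0.842 = 3.418.
n = 2 × (3.418 / 0.76)² = 2 × 4.497² = 2 × 20.23 = 40.5.
Round up to the next whole participant.

n = 41 per group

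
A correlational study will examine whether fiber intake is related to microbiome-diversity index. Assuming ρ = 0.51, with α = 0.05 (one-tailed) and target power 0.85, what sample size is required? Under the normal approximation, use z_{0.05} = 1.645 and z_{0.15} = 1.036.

n = 26

Fisher's z: C = ½·ln((1+r)/(1−r)) = ½·ln(3.0816) = 0.5627.
n = ((z_{α} + z_β)/C)² + 3.
(1.645 + 1.036) / 0.5627 = 2.681 / 0.5627 = 4.765.
n = 4.765² + 3 = 22.70 + 3 = 25.7.
Round up.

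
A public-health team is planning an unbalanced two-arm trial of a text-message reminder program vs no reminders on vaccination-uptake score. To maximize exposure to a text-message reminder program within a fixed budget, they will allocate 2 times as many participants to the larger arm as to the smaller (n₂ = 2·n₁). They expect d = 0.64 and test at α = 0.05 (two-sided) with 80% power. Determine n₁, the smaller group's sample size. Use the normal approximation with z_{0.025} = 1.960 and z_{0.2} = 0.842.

n₁ = 29

With allocation ratio k = n₂/n₁ = 2, Var(x̄₁−x̄₂) = σ²(1/n₁ + 1/(k·n₁)) = σ²·(k+1)/(k·n₁).
So n₁ = (1 + 1/k)·((z_{α/2} + z_β)/d)² = 1.500 × (2.802/0.64)².
n₁ = 1.500 × 19.17 = 28.8.
Round up: n₁ = 29, giving n₂ = 2 × 29 = 58.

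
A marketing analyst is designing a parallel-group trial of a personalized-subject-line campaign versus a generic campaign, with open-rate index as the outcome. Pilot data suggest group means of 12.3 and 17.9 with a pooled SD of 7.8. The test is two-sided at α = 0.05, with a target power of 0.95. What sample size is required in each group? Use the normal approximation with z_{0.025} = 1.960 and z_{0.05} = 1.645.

n = 51 per group

Cohen's d = |M₁ − M₂| / SD_pooled = |12.3 − 17.9| / 7.8 = 5.6 / 7.8 = 0.718.
For two independent groups with equal n: n = 2·((z_{α/2} + z_β) / d)².
z_{α/2} + z_β = 1.960 + 1.645 = 3.605.
n = 2 × (3.605 / 0.718)² = 2 × 5.021² = 2 × 25.21 = 50.4.
Round up to the next whole participant.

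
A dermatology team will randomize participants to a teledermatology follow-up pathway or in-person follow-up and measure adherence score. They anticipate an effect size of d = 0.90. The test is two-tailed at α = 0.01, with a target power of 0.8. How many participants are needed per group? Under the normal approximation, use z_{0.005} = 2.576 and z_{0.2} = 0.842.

For two independent groups with equal n: n = 2·((z_{α/2} + z_β) / d)².
z_{α/2} + z_β = 2.576 + 0.842 = 3.418.
n = 2 × (3.418 / 0.90)² = 2 × 3.798² = 2 × 14.42 = 28.8.
Round up to the next whole participant.

n = 29 per group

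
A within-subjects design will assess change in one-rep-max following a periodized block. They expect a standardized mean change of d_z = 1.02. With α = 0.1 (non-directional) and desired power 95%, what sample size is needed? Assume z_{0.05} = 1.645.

n = 11 pairs

For a paired (one-sample on differences) test: n = ((z_{α/2} + z_β) / d)².
z_{α/2} + z_β = 1.645 + 1.645 = 3.290.
n = (3.290 / 1.02)² = 3.225² = 10.40.
Round up.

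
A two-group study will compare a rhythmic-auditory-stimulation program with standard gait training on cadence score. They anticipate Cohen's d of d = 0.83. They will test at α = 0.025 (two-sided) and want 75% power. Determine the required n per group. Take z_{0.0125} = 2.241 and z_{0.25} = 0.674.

For two independent groups with equal n: n = 2·((z_{α/2} + z_β) / d)².
z_{α/2} + z_β = 2.241 + 0.674 = 2.915.
n = 2 × (2.915 / 0.83)² = 2 × 3.512² = 2 × 12.33 = 24.7.
Round up to the next whole participant.

n = 25 per group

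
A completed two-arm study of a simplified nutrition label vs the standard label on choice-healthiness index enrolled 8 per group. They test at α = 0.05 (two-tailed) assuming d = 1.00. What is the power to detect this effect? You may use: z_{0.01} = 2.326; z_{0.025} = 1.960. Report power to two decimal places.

power ≈ 0.52

For two equal groups, power = Φ(d·√(n/2) − z_{α/2}).
d·√(n/2) = 1.00 × √(8/2) = 1.00 × 2.000 = 2.000.
z_β = 2.000 − 1.960 = 0.040.
Power = Φ(0.040) = 0.516.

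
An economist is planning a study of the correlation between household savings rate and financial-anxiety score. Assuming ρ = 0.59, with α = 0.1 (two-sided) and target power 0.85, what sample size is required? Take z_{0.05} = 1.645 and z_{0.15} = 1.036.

Fisher's z: C = ½·ln((1+r)/(1−r)) = ½·ln(3.8780) = 0.6777.
n = ((z_{α/2} + z_β)/C)² + 3.
(1.645 + 1.036) / 0.6777 = 2.681 / 0.6777 = 3.956.
n = 3.956² + 3 = 15.65 + 3 = 18.7.
Round up.

n = 19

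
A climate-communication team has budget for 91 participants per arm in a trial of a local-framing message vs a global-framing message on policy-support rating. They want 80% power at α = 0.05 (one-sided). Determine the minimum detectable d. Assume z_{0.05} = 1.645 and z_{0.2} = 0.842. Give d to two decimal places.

For two independent groups of n = 91 each: d_min = (z_{α} + z_β)·√(2/n).
z-sum = 1.645 + 0.842 = 2.487.
d_min = 2.487 × √(2/91) = 2.487 × 0.1482 = 0.369.

d_min ≈ 0.37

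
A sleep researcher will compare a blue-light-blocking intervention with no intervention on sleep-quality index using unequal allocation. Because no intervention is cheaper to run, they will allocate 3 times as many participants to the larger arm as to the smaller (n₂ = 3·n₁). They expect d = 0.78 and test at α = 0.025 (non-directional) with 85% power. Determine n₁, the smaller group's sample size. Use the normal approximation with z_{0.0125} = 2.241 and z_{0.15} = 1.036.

n₁ = 24

With allocation ratio k = n₂/n₁ = 3, Var(x̄₁−x̄₂) = σ²(1/n₁ + 1/(k·n₁)) = σ²·(k+1)/(k·n₁).
So n₁ = (1 + 1/k)·((z_{α/2} + z_β)/d)² = 1.333 × (3.277/0.78)².
n₁ = 1.333 × 17.65 = 23.5.
Round up: n₁ = 24, giving n₂ = 3 × 24 = 72.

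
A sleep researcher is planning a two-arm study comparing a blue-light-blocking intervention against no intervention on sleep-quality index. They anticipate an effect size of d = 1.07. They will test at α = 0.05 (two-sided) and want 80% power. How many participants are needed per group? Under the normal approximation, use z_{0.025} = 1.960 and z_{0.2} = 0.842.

n = 14 per group

For two independent groups with equal n: n = 2·((z_{α/2} + z_β) / d)².
z_{α/2} + z_β = 1.960 + 0.842 = 2.802.
n = 2 × (2.802 / 1.07)² = 2 × 2.619² = 2 × 6.86 = 13.7.
Round up to the next whole participant.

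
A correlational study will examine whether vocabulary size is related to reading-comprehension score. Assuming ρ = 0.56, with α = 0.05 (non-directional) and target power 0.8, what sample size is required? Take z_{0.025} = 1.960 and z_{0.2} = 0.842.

Fisher's z: C = ½·ln((1+r)/(1−r)) = ½·ln(3.5455) = 0.6328.
n = ((z_{α/2} + z_β)/C)² + 3.
(1.960 + 0.842) / 0.6328 = 2.802 / 0.6328 = 4.428.
n = 4.428² + 3 = 19.61 + 3 = 22.6.
Round up.

n = 23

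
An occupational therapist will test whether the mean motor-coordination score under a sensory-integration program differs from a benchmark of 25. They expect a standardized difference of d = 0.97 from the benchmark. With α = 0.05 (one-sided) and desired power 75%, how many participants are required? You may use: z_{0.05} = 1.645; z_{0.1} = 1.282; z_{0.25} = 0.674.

For a one-sample test: n = ((z_{α} + z_β) / d)².
z_{α} + z_β = 1.645 + 0.674 = 2.319.
n = (2.319 / 0.97)² = 2.391² = 5.72.
Round up.

n = 6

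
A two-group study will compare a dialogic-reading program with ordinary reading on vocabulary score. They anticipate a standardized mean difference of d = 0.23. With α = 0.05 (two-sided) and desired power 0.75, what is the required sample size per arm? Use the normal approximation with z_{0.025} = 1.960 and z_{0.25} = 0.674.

For two independent groups with equal n: n = 2·((z_{α/2} + z_β) / d)².
z_{α/2} + z_β = 1.960 + 0.674 = 2.634.
n = 2 × (2.634 / 0.23)² = 2 × 11.452² = 2 × 131.15 = 262.3.
Round up to the next whole participant.

n = 263 per group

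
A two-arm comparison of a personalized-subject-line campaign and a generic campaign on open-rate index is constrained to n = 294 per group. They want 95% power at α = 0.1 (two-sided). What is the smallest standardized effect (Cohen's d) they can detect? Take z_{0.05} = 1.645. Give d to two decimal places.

For two independent groups of n = 294 each: d_min = (z_{α/2} + z_β)·√(2/n).
z-sum = 1.645 + 1.645 = 3.290.
d_min = 3.290 × √(2/294) = 3.290 × 0.0825 = 0.271.

d_min ≈ 0.27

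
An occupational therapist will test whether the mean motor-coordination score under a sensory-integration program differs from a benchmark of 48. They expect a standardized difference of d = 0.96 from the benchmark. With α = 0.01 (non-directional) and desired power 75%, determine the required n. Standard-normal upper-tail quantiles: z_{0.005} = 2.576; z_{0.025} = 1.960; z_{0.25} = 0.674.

n = 12

For a one-sample test: n = ((z_{α/2} + z_β) / d)².
z_{α/2} + z_β = 2.576 + 0.674 = 3.250.
n = (3.250 / 0.96)² = 3.385² = 11.46.
Round up.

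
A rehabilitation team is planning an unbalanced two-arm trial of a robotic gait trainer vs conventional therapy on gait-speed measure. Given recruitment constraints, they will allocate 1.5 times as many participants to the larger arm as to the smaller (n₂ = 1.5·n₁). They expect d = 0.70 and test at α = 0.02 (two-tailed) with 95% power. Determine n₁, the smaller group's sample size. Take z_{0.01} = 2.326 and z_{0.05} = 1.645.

With allocation ratio k = n₂/n₁ = 1.5, Var(x̄₁−x̄₂) = σ²(1/n₁ + 1/(k·n₁)) = σ²·(k+1)/(k·n₁).
So n₁ = (1 + 1/k)·((z_{α/2} + z_β)/d)² = 1.667 × (3.971/0.70)².
n₁ = 1.667 × 32.18 = 53.6.
Round up: n₁ = 54, giving n₂ = 1.5 × 54 = 81.

n₁ = 54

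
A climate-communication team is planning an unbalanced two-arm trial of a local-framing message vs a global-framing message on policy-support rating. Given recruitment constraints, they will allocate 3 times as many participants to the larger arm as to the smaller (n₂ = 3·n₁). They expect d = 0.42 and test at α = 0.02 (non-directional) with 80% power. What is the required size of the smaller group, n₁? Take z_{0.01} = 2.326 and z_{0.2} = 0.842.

With allocation ratio k = n₂/n₁ = 3, Var(x̄₁−x̄₂) = σ²(1/n₁ + 1/(k·n₁)) = σ²·(k+1)/(k·n₁).
So n₁ = (1 + 1/k)·((z_{α/2} + z_β)/d)² = 1.333 × (3.168/0.42)².
n₁ = 1.333 × 56.89 = 75.9.
Round up: n₁ = 76, giving n₂ = 3 × 76 = 228.

n₁ = 76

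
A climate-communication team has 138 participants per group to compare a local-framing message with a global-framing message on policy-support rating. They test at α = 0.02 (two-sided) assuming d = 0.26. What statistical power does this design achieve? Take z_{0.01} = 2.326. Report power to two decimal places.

power ≈ 0.43

For two equal groups, power = Φ(d·√(n/2) − z_{α/2}).
d·√(n/2) = 0.26 × √(138/2) = 0.26 × 8.307 = 2.160.
z_β = 2.160 − 2.326 = -0.166.
Power = Φ(-0.166) = 0.434.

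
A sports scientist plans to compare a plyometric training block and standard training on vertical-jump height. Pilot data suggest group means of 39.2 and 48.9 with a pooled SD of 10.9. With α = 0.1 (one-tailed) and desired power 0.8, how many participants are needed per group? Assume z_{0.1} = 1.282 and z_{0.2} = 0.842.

n = 12 per group

Cohen's d = |M₁ − M₂| / SD_pooled = |39.2 − 48.9| / 10.9 = 9.7 / 10.9 = 0.890.
For two independent groups with equal n: n = 2·((z_{α} + z_β) / d)².
z_{α} + z_β = 1.282 + 0.842 = 2.124.
n = 2 × (2.124 / 0.890)² = 2 × 2.387² = 2 × 5.70 = 11.4.
Round up to the next whole participant.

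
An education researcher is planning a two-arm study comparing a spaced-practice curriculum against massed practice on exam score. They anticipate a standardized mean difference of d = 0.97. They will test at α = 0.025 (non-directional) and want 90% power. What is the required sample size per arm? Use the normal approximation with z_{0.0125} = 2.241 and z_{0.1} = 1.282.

n = 27 per group

For two independent groups with equal n: n = 2·((z_{α/2} + z_β) / d)².
z_{α/2} + z_β = 2.241 + 1.282 = 3.523.
n = 2 × (3.523 / 0.97)² = 2 × 3.632² = 2 × 13.19 = 26.4.
Round up to the next whole participant.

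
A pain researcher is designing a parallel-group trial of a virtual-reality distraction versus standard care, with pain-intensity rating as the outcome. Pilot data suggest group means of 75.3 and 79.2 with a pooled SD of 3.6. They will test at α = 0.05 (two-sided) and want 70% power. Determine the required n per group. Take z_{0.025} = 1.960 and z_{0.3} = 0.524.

Cohen's d = |M₁ − M₂| / SD_pooled = |75.3 − 79.2| / 3.6 = 3.9 / 3.6 = 1.083.
For two independent groups with equal n: n = 2·((z_{α/2} + z_β) / d)².
z_{α/2} + z_β = 1.960 + 0.524 = 2.484.
n = 2 × (2.484 / 1.083)² = 2 × 2.294² = 2 × 5.26 = 10.5.
Round up to the next whole participant.

n = 11 per group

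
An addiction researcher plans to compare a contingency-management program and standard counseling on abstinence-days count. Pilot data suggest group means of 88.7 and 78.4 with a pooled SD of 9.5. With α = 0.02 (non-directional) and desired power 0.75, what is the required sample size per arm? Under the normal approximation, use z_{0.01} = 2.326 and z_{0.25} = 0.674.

n = 16 per group

Cohen's d = |M₁ − M₂| / SD_pooled = |88.7 − 78.4| / 9.5 = 10.3 / 9.5 = 1.084.
For two independent groups with equal n: n = 2·((z_{α/2} + z_β) / d)².
z_{α/2} + z_β = 2.326 + 0.674 = 3.000.
n = 2 × (3.000 / 1.084)² = 2 × 2.768² = 2 × 7.66 = 15.3.
Round up to the next whole participant.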